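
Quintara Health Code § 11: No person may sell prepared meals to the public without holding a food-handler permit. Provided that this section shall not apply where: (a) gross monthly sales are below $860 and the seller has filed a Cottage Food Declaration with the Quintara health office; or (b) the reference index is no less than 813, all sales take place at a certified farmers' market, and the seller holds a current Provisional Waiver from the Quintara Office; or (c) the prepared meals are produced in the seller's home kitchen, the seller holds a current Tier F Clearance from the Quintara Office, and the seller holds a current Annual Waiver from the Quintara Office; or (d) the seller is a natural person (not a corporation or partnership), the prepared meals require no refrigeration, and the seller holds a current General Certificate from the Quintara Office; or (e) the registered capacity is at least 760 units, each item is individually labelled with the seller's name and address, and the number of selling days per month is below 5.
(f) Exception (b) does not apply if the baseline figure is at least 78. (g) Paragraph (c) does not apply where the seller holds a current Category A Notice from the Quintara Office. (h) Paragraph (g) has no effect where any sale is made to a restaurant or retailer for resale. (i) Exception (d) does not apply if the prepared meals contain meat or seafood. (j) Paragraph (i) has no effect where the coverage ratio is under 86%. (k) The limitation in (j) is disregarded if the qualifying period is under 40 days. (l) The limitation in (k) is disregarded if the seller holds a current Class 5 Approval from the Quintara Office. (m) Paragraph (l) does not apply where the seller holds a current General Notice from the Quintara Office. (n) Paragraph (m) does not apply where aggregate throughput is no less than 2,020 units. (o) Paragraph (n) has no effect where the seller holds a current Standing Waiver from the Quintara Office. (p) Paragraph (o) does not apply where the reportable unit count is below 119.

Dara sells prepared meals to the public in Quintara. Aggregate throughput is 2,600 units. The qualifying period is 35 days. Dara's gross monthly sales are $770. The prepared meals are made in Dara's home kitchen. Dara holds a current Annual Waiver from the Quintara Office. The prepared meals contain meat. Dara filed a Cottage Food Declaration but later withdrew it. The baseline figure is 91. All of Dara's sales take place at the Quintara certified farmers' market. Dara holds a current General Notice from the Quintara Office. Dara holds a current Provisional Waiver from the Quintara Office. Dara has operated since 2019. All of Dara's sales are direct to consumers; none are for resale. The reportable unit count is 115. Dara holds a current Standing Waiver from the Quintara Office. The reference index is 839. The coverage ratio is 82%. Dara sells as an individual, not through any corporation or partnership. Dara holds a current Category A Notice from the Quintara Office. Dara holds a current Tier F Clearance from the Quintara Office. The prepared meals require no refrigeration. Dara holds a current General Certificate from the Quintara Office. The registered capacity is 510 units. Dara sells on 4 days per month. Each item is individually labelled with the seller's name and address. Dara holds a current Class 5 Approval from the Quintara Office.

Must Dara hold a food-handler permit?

No — exception (d) applies; Dara is not required to hold a food-handler permit.

Exception (a) does not apply: the Cottage Food Declaration was withdrawn.
Exception (b): the reference index is 839, meeting the 813 threshold; all sales are at a certified farmers' market; a current Provisional Waiver is held — every condition holds. But: (f) operates against (b): the baseline figure is 91, meeting the 78 threshold. So (b) is unavailable.
Exception (c)'s conditions are all satisfied: the prepared meals are home-kitchen produced; a current Tier F Clearance is held; a current Annual Waiver is held. But applying paragraphs (g)–(h): (g) operates against (c): a current Category A Notice is held. (h), which would lift (g), does not operate here — no sales are for resale. (c) is therefore removed.
Exception (d) is satisfied on its face — the seller is a natural person; the prepared meals are shelf-stable; a current General Certificate is held. Applying paragraphs (i)–(p): (i) would limit (d) — the prepared meals contain meat — but (j) sets (i) aside: (j) operates against (i): the coverage ratio is 82%, under the 86% limit. (k) would limit (j) — the qualifying period is 35 days, under the 40 days limit — but (l) sets (k) aside: (l) is engaged — a current Class 5 Approval is held. (m) applies (a current General Notice is held), but is overridden by (n): (n) operates against (m): aggregate throughput is 2,600 units, meeting the 2,020 units threshold. (o) is triggered (a current Standing Waiver is held), but is overridden by (p): (p) is triggered — the reportable unit count is 115, below the 119 limit. (d) remains available.
Exception (e) fails — the registered capacity is 510 units, short of 760 units.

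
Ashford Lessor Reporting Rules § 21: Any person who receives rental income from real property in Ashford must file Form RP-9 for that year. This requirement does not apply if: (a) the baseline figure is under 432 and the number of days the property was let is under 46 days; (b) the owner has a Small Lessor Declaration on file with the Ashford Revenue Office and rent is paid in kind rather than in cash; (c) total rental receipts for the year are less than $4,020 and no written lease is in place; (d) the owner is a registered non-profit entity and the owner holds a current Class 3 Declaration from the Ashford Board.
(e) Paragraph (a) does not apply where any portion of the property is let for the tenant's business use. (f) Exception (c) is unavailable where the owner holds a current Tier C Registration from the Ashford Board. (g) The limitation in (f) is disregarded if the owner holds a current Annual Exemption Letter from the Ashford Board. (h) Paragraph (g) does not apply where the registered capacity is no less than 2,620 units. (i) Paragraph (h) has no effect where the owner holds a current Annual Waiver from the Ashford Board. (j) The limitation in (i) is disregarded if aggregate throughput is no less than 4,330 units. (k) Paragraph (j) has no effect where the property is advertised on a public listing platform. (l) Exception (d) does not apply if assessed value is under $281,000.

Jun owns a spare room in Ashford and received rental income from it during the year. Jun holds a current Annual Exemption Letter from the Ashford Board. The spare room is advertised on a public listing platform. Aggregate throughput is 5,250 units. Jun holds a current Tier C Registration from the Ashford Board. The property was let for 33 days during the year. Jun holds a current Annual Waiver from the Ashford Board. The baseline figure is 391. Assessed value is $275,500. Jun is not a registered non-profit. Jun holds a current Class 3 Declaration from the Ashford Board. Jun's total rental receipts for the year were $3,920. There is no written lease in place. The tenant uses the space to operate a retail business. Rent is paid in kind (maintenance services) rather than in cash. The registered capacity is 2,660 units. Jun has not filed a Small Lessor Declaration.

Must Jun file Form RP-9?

Exception (a) is satisfied on its face — the baseline figure is 391, under the 432 limit; the number of days the property was let is 33 days, under the 46 days limit. Turning to paragraph (e): (e) operates against (a): the space is let for business use. So (a) is unavailable.
Exception (b) requires that the owner has a Small Lessor Declaration on file with the Ashford Revenue Office; but no Small Lessor Declaration is on file, so (b) is unavailable.
All of (c)'s requirements are met (total rental receipts for the year are $3,920, less than the $4,020 limit; there is no written lease). Considering the limiting provisions: (f) would limit (c) — a current Tier C Registration is held — but (g) sets (f) aside: (g) is triggered — a current Annual Exemption Letter is held. (h) applies (the registered capacity is 2,660 units, meeting the 2,620 units threshold), but is overridden by (i): (i) is engaged — a current Annual Waiver is held. (j) would limit (i) — aggregate throughput is 5,250 units, meeting the 4,330 units threshold — but (k) sets (j) aside: (k) operates — the property is publicly advertised. (c) remains available.
Exception (d) fails — Jun is not a registered non-profit.

No — exception (c) applies; Jun is not required to file Form RP-9.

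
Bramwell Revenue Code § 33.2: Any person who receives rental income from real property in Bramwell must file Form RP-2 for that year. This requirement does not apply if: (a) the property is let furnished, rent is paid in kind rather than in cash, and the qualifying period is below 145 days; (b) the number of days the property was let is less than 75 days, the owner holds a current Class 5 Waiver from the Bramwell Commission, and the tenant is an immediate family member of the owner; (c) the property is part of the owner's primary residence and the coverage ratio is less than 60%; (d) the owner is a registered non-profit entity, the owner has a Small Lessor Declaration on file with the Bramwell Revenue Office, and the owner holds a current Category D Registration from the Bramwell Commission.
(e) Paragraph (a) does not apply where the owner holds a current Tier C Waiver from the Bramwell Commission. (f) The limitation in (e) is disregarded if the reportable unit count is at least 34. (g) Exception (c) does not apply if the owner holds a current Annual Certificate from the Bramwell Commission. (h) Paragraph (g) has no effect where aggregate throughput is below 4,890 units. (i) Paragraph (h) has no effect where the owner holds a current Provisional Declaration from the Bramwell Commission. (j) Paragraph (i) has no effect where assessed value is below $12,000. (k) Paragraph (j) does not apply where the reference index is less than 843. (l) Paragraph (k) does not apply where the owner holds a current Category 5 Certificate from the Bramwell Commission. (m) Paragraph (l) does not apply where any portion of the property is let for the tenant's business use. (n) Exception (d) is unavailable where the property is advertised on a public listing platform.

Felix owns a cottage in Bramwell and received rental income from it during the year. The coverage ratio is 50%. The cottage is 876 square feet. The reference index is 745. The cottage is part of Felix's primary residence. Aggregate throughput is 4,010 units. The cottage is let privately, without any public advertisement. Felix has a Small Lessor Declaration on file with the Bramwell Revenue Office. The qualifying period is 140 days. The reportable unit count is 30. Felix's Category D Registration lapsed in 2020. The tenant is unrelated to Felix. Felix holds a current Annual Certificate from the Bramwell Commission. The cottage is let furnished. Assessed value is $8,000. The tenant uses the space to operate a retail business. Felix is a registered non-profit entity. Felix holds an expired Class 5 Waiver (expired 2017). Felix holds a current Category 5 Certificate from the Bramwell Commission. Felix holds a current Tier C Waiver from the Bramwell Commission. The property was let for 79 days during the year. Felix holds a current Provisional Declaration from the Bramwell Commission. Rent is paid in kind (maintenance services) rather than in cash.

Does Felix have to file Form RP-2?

Yes — Felix must file Form RP-2.

Exception (a)'s conditions are all satisfied: the property is let furnished; rent is paid in kind; the qualifying period is 140 days, below the 145 days limit. But: (e) applies — a current Tier C Waiver is held. (f), which would lift (e), does not operate here — the reportable unit count is 30, short of 34. (a) is therefore removed.
Exception (b) requires that the number of days the property was let is less than 75 days; but the number of days the property was let is 79 days, not less than 75 days, so (b) is unavailable.
All of (c)'s requirements are met (the cottage is part of the primary residence; the coverage ratio is 50%, less than the 60% limit). But: (g) operates against (c): a current Annual Certificate is held. (h) would limit (g) — aggregate throughput is 4,010 units, below the 4,890 units limit — but (i) sets (h) aside: (i) applies — a current Provisional Declaration is held. (j) is engaged (assessed value is $8,000, below the $12,000 limit), but is overridden by (k): (k) applies — the reference index is 745, less than the 843 limit. (l) would limit (k) — a current Category 5 Certificate is held — but (m) sets (l) aside: (m) operates against (l): the space is let for business use. So (c) is unavailable.
Exception (d) fails — no current Category D Registration is held.
No exception applies. The general rule governs.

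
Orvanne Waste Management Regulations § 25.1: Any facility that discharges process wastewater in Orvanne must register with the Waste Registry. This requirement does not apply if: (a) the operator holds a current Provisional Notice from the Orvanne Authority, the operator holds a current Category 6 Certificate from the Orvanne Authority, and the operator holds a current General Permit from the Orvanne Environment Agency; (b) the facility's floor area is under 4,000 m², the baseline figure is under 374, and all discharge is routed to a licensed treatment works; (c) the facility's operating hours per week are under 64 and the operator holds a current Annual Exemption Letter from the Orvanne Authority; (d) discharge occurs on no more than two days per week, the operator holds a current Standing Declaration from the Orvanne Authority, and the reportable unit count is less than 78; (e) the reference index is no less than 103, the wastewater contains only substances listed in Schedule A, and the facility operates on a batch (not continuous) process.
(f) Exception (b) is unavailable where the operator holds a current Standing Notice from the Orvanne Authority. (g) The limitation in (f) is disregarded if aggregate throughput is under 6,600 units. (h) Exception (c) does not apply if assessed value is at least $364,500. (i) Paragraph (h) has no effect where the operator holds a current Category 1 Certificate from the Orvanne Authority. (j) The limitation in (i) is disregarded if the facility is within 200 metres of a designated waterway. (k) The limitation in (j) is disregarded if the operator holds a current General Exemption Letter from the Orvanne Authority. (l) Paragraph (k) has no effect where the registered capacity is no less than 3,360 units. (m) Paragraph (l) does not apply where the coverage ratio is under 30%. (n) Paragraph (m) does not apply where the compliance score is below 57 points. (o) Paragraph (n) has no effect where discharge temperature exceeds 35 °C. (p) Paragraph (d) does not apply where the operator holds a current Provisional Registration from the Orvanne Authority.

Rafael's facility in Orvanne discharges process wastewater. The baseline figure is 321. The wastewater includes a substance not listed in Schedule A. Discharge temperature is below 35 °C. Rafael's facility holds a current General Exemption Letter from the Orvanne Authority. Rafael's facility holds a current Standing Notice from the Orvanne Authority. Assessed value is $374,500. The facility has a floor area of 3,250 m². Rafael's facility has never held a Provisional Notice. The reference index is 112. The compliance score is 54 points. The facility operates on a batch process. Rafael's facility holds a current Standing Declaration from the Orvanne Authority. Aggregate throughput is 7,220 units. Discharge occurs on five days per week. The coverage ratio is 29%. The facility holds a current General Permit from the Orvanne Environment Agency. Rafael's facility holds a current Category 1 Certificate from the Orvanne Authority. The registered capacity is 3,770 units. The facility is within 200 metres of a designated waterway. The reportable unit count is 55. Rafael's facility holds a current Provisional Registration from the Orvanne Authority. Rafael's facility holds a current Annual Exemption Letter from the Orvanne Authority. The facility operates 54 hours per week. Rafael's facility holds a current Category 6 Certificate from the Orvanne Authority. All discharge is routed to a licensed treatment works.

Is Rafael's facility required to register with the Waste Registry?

Yes — Rafael's facility must register with the Waste Registry.

Exception (a) does not apply: there is no Provisional Notice in force.
All of (b)'s requirements are met (the facility's floor area is 3,250 m², under the 4,000 m² limit; the baseline figure is 321, under the 374 limit; discharge is routed to a licensed treatment works). But applying paragraphs (f)–(g): (f) operates against (b): a current Standing Notice is held. (g), which would lift (f), does not operate here — aggregate throughput is 7,220 units, not under 6,600 units. So (b) is unavailable.
Exception (c) is satisfied on its face — the facility's operating hours per week are 54, under the 64 limit; a current Annual Exemption Letter is held. But: (h) applies — assessed value is $374,500, meeting the $364,500 threshold. (i) is triggered (a current Category 1 Certificate is held), but is overridden by (j): (j) operates — the facility is within 200 m of a designated waterway. (k) would limit (j) — a current General Exemption Letter is held — but (l) sets (k) aside: (l) operates against (k): the registered capacity is 3,770 units, meeting the 3,360 units threshold. (m) would limit (l) — the coverage ratio is 29%, under the 30% limit — but (n) sets (m) aside: (n) operates against (m): the compliance score is 54 points, below the 57 points limit. (o), which would lift (n), is inapplicable — discharge temperature is below 35 °C. Exception (c) does not apply.
Exception (d) does not apply: discharge occurs on five days per week.
Exception (e) fails — the wastewater includes a non-Schedule-A substance.
None of the exceptions is available; § 25.1 applies in full.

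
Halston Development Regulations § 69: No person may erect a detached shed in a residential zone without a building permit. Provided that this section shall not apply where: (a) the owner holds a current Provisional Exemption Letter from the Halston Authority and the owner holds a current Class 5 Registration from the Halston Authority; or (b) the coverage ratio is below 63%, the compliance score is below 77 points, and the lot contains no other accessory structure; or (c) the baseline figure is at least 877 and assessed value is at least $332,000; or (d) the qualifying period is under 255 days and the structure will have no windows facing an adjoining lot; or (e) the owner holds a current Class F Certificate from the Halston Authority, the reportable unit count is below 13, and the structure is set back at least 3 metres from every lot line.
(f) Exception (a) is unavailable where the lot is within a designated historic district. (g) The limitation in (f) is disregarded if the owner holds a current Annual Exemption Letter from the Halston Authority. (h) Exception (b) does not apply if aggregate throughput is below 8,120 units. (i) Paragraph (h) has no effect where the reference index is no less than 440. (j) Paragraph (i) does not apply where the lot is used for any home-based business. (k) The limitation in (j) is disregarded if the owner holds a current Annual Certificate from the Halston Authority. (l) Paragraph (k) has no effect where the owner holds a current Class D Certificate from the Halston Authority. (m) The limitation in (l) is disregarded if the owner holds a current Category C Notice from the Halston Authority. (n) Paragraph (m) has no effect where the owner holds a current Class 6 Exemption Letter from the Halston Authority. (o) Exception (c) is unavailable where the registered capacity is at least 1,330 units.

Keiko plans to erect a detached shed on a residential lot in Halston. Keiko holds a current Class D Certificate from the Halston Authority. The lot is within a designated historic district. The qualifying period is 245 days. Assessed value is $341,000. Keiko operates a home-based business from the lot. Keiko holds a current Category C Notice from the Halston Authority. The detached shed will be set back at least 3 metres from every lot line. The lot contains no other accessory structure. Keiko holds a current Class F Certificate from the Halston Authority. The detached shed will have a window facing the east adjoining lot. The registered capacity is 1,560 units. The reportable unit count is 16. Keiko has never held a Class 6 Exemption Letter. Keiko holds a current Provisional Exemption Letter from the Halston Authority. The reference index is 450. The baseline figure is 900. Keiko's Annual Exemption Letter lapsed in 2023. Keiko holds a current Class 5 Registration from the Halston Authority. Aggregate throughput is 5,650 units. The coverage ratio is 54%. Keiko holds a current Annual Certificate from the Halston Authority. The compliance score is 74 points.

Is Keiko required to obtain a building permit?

All of (a)'s requirements are met (a current Provisional Exemption Letter is held; a current Class 5 Registration is held). However, paragraphs (f)–(g) must be considered: (f) is engaged — the lot is in a historic district. (g) does not operate here (there is no Annual Exemption Letter in force), so (f) stands. Exception (a) does not apply.
Exception (b) is satisfied on its face — the coverage ratio is 54%, below the 63% limit; the compliance score is 74 points, below the 77 points limit; the lot has no other accessory structure. As to paragraphs (h)–(n): (h) would limit (b) — aggregate throughput is 5,650 units, below the 8,120 units limit — but (i) sets (h) aside: (i) operates against (h): the reference index is 450, meeting the 440 threshold. (j) would limit (i) — a home-based business operates on the lot — but (k) sets (j) aside: (k) applies — a current Annual Certificate is held. (l) would limit (k) — a current Class D Certificate is held — but (m) sets (l) aside: (m) operates against (l): a current Category C Notice is held. (n) is inapplicable (there is no Class 6 Exemption Letter in force), so (m) stands. (b) remains available.
Exception (c)'s conditions are all satisfied: the baseline figure is 900, meeting the 877 threshold; assessed value is $341,000, meeting the $332,000 threshold. But applying paragraph (o): (o) operates against (c): the registered capacity is 1,560 units, meeting the 1,330 units threshold. (c) is therefore removed.
Exception (d) requires that the structure will have no windows facing an adjoining lot; but a window faces an adjoining lot, so (d) is unavailable.
Exception (e) requires that the reportable unit count is below 13; but the reportable unit count is 16, not below 13, so (e) is unavailable.

No — exception (b) applies; Keiko does not need a building permit.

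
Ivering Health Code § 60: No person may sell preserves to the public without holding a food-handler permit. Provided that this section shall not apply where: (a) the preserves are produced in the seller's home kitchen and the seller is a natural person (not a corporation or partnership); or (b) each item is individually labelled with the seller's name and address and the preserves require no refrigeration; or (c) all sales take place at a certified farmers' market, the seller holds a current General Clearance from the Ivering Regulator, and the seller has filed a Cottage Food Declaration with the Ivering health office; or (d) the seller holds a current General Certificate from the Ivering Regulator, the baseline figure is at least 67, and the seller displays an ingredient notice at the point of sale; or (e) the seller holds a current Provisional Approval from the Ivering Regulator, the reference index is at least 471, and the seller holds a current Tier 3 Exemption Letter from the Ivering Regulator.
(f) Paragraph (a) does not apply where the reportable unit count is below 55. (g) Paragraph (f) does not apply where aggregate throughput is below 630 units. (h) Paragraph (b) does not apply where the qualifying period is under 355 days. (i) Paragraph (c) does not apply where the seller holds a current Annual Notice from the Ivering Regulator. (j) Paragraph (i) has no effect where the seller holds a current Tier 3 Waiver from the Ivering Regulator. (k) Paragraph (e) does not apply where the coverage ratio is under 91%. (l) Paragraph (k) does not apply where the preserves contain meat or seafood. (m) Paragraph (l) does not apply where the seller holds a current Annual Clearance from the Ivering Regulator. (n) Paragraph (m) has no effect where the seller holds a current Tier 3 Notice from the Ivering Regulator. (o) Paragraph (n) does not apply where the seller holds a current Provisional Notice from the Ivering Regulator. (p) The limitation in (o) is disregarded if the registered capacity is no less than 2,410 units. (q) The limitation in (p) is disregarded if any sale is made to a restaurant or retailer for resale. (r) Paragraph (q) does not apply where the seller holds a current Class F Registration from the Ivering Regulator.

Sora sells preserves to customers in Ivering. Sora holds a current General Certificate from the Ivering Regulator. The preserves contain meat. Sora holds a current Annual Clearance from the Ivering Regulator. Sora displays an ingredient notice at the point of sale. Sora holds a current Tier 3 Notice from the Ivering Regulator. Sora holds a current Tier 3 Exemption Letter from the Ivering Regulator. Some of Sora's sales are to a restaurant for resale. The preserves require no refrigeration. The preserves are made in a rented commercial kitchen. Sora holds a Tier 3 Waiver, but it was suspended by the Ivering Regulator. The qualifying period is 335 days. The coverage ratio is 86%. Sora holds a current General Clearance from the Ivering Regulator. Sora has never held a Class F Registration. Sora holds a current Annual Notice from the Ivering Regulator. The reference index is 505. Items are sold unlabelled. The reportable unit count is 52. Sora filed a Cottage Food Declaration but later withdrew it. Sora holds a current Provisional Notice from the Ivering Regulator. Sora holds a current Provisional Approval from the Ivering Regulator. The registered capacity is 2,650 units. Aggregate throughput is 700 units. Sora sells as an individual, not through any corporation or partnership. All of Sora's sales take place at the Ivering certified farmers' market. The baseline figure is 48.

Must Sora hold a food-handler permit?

Exception (a) fails — the preserves are made in a commercial kitchen, not a home kitchen.
Exception (b) requires that each item is individually labelled with the seller's name and address; but items are sold unlabelled, so (b) is unavailable.
Exception (c) requires that the seller has filed a Cottage Food Declaration with the Ivering health office; but the Cottage Food Declaration was withdrawn, so (c) is unavailable.
Exception (d) requires that the baseline figure is at least 67; but the baseline figure is 48, short of 67, so (d) is unavailable.
Exception (e)'s conditions are all satisfied: a current Provisional Approval is held; the reference index is 505, meeting the 471 threshold; a current Tier 3 Exemption Letter is held. However, paragraphs (k)–(r) must be considered: (k) is triggered — the coverage ratio is 86%, under the 91% limit. (l) operates (the preserves contain meat), but is displaced by (m): (m) is triggered — a current Annual Clearance is held. (n) is triggered (a current Tier 3 Notice is held), but is itself disapplied by (o): (o) operates against (n): a current Provisional Notice is held. (p) is triggered (the registered capacity is 2,650 units, meeting the 2,410 units threshold), but is displaced by (q): (q) operates — some sales are to a restaurant for resale. (r) does not operate here (there is no Class F Registration in force), so (q) stands. Exception (e) does not apply.
No exception displaces § 60.

Yes — Sora must hold a food-handler permit.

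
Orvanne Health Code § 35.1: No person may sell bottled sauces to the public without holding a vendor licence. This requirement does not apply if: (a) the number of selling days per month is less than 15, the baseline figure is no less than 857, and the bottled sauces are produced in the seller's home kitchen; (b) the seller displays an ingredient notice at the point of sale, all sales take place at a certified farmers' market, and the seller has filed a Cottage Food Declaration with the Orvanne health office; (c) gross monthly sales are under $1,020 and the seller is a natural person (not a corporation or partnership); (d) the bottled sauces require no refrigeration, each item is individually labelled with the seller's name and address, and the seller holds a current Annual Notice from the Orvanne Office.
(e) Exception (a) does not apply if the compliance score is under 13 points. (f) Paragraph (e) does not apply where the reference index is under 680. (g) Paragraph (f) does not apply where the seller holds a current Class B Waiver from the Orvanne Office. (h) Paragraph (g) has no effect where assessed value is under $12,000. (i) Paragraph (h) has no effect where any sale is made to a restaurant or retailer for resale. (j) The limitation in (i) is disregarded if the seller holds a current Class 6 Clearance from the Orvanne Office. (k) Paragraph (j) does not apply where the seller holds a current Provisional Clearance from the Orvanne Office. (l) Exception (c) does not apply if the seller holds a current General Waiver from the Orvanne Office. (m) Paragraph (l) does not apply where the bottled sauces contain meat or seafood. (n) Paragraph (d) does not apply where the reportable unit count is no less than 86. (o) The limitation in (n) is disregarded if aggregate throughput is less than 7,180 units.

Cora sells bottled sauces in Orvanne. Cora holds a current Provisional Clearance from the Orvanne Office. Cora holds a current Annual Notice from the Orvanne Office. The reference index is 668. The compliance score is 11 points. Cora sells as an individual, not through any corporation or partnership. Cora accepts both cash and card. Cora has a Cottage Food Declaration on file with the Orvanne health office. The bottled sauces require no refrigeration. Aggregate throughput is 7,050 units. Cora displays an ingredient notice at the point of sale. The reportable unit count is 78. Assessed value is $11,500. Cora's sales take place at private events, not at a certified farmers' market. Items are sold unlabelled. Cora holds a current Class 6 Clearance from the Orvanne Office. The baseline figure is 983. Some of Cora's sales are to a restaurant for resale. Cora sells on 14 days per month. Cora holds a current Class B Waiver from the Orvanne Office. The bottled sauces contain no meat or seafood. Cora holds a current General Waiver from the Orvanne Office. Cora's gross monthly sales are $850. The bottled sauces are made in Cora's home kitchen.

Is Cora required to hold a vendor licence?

All of (a)'s requirements are met (the number of selling days per month is 14, less than the 15 limit; the baseline figure is 983, meeting the 857 threshold; the bottled sauces are home-kitchen produced). However, paragraphs (e)–(k) must be considered: (e) applies — the compliance score is 11 points, under the 13 points limit. (f) applies (the reference index is 668, under the 680 limit), but is itself disapplied by (g): (g) operates against (f): a current Class B Waiver is held. (h) would limit (g) — assessed value is $11,500, under the $12,000 limit — but (i) sets (h) aside: (i) applies — some sales are to a restaurant for resale. (j) would limit (i) — a current Class 6 Clearance is held — but (k) sets (j) aside: (k) operates against (j): a current Provisional Clearance is held. (a) is therefore removed.
Exception (b) does not apply: sales are at private events, not a certified farmers' market.
Exception (c) is satisfied on its face — gross monthly sales are $850, under the $1,020 limit; the seller is a natural person. Turning to paragraphs (l)–(m): (l) operates against (c): a current General Waiver is held. (m) is not engaged (the bottled sauces contain no meat or seafood), so (l) stands. So (c) is unavailable.
Exception (d) requires that each item is individually labelled with the seller's name and address; but items are sold unlabelled, so (d) is unavailable.
No exception displaces § 35.1.

Yes — Cora must hold a vendor licence.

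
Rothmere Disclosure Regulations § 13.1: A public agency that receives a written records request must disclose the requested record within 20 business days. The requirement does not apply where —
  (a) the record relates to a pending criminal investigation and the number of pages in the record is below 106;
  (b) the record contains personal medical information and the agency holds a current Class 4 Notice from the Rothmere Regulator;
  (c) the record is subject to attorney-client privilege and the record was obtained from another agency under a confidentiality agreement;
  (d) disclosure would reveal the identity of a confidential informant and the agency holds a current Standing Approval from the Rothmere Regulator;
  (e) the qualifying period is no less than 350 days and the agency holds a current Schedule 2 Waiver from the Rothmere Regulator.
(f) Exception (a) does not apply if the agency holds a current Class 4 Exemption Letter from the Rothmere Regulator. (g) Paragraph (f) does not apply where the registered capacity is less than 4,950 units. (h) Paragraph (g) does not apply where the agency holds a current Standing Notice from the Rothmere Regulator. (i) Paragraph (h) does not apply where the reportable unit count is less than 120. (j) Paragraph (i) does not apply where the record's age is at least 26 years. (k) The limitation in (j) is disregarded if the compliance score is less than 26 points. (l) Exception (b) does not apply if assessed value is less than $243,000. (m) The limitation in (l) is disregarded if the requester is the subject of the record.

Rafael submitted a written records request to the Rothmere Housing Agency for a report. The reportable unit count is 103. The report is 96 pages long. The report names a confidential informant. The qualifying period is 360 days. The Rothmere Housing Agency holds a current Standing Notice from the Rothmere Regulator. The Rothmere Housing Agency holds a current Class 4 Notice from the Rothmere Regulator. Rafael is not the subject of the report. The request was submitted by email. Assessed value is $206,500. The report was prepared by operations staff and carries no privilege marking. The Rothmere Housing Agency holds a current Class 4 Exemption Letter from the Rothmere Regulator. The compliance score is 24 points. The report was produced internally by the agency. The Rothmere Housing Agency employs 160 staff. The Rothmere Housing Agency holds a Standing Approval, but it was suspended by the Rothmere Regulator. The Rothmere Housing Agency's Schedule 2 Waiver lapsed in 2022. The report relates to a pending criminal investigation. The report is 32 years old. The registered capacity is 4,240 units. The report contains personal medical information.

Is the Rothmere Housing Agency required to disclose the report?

No — exception (a) applies; the Rothmere Housing Agency is not required to disclose the report.

Exception (a)'s conditions are all satisfied: the report relates to a pending investigation; the number of pages in the record is 96, below the 106 limit. Considering the limiting provisions: (f) operates (a current Class 4 Exemption Letter is held), but is displaced by (g): (g) operates against (f): the registered capacity is 4,240 units, less than the 4,950 units limit. (h) operates (a current Standing Notice is held), but is overridden by (i): (i) is engaged — the reportable unit count is 103, less than the 120 limit. (j) would limit (i) — the record's age is 32 years, meeting the 26 years threshold — but (k) sets (j) aside: (k) operates against (j): the compliance score is 24 points, less than the 26 points limit. Exception (a) stands.
Exception (b) is satisfied on its face — the report contains personal medical information; a current Class 4 Notice is held. Turning to paragraphs (l)–(m): (l) operates against (b): assessed value is $206,500, less than the $243,000 limit. (m), which would lift (l), is inapplicable — Rafael is not the subject of the report. So (b) is unavailable.
Exception (c) fails — the report carries no privilege marking.
Exception (d) requires that the agency holds a current Standing Approval from the Rothmere Regulator; but the Standing Approval is not current, so (d) is unavailable.
Exception (e) fails — the Schedule 2 Waiver is not current.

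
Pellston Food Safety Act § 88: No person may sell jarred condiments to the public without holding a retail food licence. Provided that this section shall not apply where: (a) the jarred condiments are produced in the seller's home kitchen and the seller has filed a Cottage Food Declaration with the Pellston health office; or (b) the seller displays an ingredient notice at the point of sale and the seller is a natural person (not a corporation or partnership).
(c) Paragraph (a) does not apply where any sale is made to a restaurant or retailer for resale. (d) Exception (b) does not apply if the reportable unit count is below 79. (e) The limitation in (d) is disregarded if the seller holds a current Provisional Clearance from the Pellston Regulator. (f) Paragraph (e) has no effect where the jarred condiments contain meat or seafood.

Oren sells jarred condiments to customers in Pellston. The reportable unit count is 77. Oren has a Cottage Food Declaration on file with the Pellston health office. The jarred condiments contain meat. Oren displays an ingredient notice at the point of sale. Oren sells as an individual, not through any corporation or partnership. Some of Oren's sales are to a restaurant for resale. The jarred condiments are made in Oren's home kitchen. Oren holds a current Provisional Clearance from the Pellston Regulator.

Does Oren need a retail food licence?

All of (a)'s requirements are met (the jarred condiments are home-kitchen produced; a Cottage Food Declaration is on file). Turning to paragraph (c): (c) is triggered — some sales are to a restaurant for resale. So (a) is unavailable.
Exception (b) is satisfied on its face — an ingredient notice is displayed; the seller is a natural person. But: (d) operates against (b): the reportable unit count is 77, below the 79 limit. (e) operates (a current Provisional Clearance is held), but is itself disapplied by (f): (f) is triggered — the jarred condiments contain meat. Exception (b) does not apply.
No exception applies. The general rule governs.

Yes — Oren must hold a retail food licence.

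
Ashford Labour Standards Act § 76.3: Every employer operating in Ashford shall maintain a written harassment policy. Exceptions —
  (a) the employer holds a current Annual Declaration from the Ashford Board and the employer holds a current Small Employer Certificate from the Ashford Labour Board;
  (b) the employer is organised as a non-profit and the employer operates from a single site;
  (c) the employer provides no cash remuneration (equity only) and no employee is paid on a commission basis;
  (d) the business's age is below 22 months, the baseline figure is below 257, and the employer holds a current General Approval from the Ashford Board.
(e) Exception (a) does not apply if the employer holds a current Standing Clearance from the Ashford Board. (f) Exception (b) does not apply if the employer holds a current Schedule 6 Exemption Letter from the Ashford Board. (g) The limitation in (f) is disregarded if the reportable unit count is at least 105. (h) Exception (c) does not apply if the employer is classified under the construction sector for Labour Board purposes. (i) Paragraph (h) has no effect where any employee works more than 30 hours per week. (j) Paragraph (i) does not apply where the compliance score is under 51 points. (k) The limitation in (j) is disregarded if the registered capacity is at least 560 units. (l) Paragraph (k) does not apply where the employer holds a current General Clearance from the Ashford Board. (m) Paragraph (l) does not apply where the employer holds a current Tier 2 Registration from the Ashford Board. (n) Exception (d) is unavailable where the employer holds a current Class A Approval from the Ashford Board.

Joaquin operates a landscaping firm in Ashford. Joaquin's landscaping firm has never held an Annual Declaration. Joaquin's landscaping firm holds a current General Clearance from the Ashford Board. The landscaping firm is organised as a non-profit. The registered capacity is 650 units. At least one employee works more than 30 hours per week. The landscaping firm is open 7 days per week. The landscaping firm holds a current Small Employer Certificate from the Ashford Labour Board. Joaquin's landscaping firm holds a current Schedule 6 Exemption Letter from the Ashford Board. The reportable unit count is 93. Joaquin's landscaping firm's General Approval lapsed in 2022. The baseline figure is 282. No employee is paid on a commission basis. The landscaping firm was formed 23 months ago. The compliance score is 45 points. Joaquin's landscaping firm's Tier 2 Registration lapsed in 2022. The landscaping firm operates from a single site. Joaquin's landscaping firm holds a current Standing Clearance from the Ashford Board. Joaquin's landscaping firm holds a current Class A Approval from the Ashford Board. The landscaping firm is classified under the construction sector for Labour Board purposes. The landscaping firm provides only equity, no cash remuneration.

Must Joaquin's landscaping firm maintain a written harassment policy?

Yes — Joaquin's landscaping firm must maintain a written harassment policy.

Exception (a) requires that the employer holds a current Annual Declaration from the Ashford Board; but the Annual Declaration is not current, so (a) is unavailable.
All of (b)'s requirements are met (the employer is a non-profit; the employer operates from a single site). But applying paragraphs (f)–(g): (f) is engaged — a current Schedule 6 Exemption Letter is held. (g), which would lift (f), is not engaged — the reportable unit count is 93, short of 105. So (b) is unavailable.
Exception (c): remuneration is equity-only; no employee is paid on commission — every condition holds. But applying paragraphs (h)–(m): (h) is engaged — the landscaping firm is classified under the construction sector. (i) applies (at least one employee exceeds 30 hours/week), but yields to (j): (j) is triggered — the compliance score is 45 points, under the 51 points limit. (k) would limit (j) — the registered capacity is 650 units, meeting the 560 units threshold — but (l) sets (k) aside: (l) operates — a current General Clearance is held. (m) is not triggered (no current Tier 2 Registration is held), so (l) stands. (c) is therefore removed.
Exception (d) requires that the business's age is below 22 months; but the business's age is 23 months, not below 22 months, so (d) is unavailable.
None of the exceptions is available; § 76.3 applies in full.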